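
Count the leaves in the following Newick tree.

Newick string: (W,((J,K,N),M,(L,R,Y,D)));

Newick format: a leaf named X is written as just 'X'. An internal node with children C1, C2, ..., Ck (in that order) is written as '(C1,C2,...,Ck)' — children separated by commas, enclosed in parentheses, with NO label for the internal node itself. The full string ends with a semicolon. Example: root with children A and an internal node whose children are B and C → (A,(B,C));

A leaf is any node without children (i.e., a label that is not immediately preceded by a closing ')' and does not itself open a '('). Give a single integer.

Newick: (W,((J,K,N),M,(L,R,Y,D)));
Scan left-to-right; a leaf is any maximal label run not followed by '(':
  pos 1: leaf 'W' → count = 1
  pos 5: leaf 'J' → count = 2
  pos 7: leaf 'K' → count = 3
  pos 9: leaf 'N' → count = 4
  pos 12: leaf 'M' → count = 5
  pos 15: leaf 'L' → count = 6
  pos 17: leaf 'R' → count = 7
  pos 19: leaf 'Y' → count = 8
  pos 21: leaf 'D' → count = 9
Total leaves: 9

Answer: 9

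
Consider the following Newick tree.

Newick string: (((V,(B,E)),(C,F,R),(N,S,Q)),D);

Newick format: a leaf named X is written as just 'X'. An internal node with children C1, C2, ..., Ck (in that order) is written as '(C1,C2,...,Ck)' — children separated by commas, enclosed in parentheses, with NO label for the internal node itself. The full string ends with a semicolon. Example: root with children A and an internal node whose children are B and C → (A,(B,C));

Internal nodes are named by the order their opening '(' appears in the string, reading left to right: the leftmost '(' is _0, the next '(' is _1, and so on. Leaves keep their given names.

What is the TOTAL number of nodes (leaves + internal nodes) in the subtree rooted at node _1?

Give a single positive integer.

Newick: (((V,(B,E)),(C,F,R),(N,S,Q)),D);
Locate _1: it is the '(' at position 1 (the 2nd '(' reading left to right).
Query: subtree rooted at _1
_1: subtree_size = 1 + 13
  _2: subtree_size = 1 + 4
    V: subtree_size = 1 + 0
    _3: subtree_size = 1 + 2
      B: subtree_size = 1 + 0
      E: subtree_size = 1 + 0
  _4: subtree_size = 1 + 3
    C: subtree_size = 1 + 0
    F: subtree_size = 1 + 0
    R: subtree_size = 1 + 0
  _5: subtree_size = 1 + 3
    N: subtree_size = 1 + 0
    S: subtree_size = 1 + 0
    Q: subtree_size = 1 + 0
Total subtree size of _1: 14

Answer: 14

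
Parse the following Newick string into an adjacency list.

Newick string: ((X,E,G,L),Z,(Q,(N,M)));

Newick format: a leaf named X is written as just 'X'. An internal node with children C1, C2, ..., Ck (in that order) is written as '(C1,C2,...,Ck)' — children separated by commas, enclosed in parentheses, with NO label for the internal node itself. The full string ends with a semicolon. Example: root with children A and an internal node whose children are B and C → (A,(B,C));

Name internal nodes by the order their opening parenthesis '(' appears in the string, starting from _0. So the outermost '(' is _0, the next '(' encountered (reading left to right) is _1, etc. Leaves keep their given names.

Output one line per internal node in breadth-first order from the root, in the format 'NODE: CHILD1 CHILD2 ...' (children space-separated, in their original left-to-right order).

Input: ((X,E,G,L),Z,(Q,(N,M)));
Scanning left-to-right, naming '(' by encounter order:
  pos 0: '(' -> open internal node _0 (depth 1)
  pos 1: '(' -> open internal node _1 (depth 2)
  pos 9: ')' -> close internal node _1 (now at depth 1)
  pos 13: '(' -> open internal node _2 (depth 2)
  pos 16: '(' -> open internal node _3 (depth 3)
  pos 20: ')' -> close internal node _3 (now at depth 2)
  pos 21: ')' -> close internal node _2 (now at depth 1)
  pos 22: ')' -> close internal node _0 (now at depth 0)
Total internal nodes: 4
BFS adjacency from root:
  _0: _1 Z _2
  _1: X E G L
  _2: Q _3
  _3: N M

Answer: _0: _1 Z _2
_1: X E G L
_2: Q _3
_3: N M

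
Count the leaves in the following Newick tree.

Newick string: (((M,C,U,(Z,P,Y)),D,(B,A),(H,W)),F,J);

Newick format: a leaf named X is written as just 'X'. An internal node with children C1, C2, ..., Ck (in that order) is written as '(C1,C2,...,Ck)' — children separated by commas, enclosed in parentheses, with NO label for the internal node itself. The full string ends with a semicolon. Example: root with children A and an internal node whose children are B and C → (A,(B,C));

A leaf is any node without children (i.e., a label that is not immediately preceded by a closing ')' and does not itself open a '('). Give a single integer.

Newick: (((M,C,U,(Z,P,Y)),D,(B,A),(H,W)),F,J);
Scan left-to-right; a leaf is any maximal label run not followed by '(':
  pos 3: leaf 'M' → count = 1
  pos 5: leaf 'C' → count = 2
  pos 7: leaf 'U' → count = 3
  pos 10: leaf 'Z' → count = 4
  pos 12: leaf 'P' → count = 5
  pos 14: leaf 'Y' → count = 6
  pos 18: leaf 'D' → count = 7
  pos 21: leaf 'B' → count = 8
  pos 23: leaf 'A' → count = 9
  pos 27: leaf 'H' → count = 10
  pos 29: leaf 'W' → count = 11
  pos 33: leaf 'F' → count = 12
  pos 35: leaf 'J' → count = 13
Total leaves: 13

Answer: 13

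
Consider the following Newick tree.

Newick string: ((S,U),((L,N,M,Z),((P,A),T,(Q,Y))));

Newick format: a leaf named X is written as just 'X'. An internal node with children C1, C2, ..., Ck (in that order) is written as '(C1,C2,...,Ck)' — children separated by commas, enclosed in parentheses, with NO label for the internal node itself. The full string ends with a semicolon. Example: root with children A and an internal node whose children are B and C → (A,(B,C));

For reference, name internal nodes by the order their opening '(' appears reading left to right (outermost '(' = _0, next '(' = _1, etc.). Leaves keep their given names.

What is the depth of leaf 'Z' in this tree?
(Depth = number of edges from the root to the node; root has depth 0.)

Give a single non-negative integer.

Newick: ((S,U),((L,N,M,Z),((P,A),T,(Q,Y))));
Naming internals by '(' encounter order: outermost '(' = _0, next = _1, ...
Query node: Z
Path from root: _0 -> _2 -> _3 -> Z
Depth of Z: 3 (number of edges from root)

Answer: 3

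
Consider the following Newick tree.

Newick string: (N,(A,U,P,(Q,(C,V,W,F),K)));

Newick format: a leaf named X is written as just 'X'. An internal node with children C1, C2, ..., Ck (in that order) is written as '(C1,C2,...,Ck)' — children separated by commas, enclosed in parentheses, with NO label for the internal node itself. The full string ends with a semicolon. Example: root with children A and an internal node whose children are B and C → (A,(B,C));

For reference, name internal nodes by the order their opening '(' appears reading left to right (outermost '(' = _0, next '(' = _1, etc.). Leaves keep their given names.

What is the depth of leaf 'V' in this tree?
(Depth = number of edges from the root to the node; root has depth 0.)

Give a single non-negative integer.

Newick: (N,(A,U,P,(Q,(C,V,W,F),K)));
Naming internals by '(' encounter order: outermost '(' = _0, next = _1, ...
Query node: V
Path from root: _0 -> _1 -> _2 -> _3 -> V
Depth of V: 4 (number of edges from root)

Answer: 4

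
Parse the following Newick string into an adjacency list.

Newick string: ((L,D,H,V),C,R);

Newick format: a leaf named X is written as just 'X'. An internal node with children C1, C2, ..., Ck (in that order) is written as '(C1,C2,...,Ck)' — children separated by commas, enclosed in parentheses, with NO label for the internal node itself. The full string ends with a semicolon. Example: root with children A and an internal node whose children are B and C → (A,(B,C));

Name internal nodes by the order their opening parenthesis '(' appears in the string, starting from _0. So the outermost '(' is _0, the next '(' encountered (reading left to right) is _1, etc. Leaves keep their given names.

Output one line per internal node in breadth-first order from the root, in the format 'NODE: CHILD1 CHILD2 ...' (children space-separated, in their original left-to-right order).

Input: ((L,D,H,V),C,R);
Scanning left-to-right, naming '(' by encounter order:
  pos 0: '(' -> open internal node _0 (depth 1)
  pos 1: '(' -> open internal node _1 (depth 2)
  pos 9: ')' -> close internal node _1 (now at depth 1)
  pos 14: ')' -> close internal node _0 (now at depth 0)
Total internal nodes: 2
BFS adjacency from root:
  _0: _1 C R
  _1: L D H V

Answer: _0: _1 C R
_1: L D H V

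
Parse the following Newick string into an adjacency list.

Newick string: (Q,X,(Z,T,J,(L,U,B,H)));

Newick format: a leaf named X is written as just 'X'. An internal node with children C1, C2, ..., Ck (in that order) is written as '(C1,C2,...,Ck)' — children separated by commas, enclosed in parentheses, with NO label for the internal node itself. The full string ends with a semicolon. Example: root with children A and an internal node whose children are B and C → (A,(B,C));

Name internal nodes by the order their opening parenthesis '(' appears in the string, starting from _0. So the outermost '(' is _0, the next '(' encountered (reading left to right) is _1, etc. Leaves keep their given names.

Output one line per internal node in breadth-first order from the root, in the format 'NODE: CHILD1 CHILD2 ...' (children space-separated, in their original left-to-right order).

Answer: _0: Q X _1
_1: Z T J _2
_2: L U B H

Derivation:
Input: (Q,X,(Z,T,J,(L,U,B,H)));
Scanning left-to-right, naming '(' by encounter order:
  pos 0: '(' -> open internal node _0 (depth 1)
  pos 5: '(' -> open internal node _1 (depth 2)
  pos 12: '(' -> open internal node _2 (depth 3)
  pos 20: ')' -> close internal node _2 (now at depth 2)
  pos 21: ')' -> close internal node _1 (now at depth 1)
  pos 22: ')' -> close internal node _0 (now at depth 0)
Total internal nodes: 3
BFS adjacency from root:
  _0: Q X _1
  _1: Z T J _2
  _2: L U B H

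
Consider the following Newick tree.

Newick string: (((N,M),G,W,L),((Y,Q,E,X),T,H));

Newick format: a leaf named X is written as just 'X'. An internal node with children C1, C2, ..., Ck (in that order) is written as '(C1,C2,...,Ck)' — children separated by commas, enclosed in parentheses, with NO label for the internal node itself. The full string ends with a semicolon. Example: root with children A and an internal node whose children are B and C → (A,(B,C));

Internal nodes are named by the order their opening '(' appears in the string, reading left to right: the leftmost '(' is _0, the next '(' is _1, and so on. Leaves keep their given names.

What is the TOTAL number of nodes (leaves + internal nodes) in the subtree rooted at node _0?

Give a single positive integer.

Newick: (((N,M),G,W,L),((Y,Q,E,X),T,H));
Locate _0: it is the '(' at position 0 (the 1st '(' reading left to right).
Query: subtree rooted at _0
_0: subtree_size = 1 + 15
  _1: subtree_size = 1 + 6
    _2: subtree_size = 1 + 2
      N: subtree_size = 1 + 0
      M: subtree_size = 1 + 0
    G: subtree_size = 1 + 0
    W: subtree_size = 1 + 0
    L: subtree_size = 1 + 0
  _3: subtree_size = 1 + 7
    _4: subtree_size = 1 + 4
      Y: subtree_size = 1 + 0
      Q: subtree_size = 1 + 0
      E: subtree_size = 1 + 0
      X: subtree_size = 1 + 0
    T: subtree_size = 1 + 0
    H: subtree_size = 1 + 0
Total subtree size of _0: 16

Answer: 16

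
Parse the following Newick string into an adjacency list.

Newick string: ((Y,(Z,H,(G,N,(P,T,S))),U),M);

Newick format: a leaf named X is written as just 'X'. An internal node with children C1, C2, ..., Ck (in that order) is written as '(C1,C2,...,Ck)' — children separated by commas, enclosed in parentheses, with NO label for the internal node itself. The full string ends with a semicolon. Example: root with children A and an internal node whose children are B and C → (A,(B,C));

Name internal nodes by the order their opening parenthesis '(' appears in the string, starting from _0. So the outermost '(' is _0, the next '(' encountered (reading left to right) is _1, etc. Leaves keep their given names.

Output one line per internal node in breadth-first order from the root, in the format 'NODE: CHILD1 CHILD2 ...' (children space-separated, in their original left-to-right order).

Answer: _0: _1 M
_1: Y _2 U
_2: Z H _3
_3: G N _4
_4: P T S

Derivation:
Input: ((Y,(Z,H,(G,N,(P,T,S))),U),M);
Scanning left-to-right, naming '(' by encounter order:
  pos 0: '(' -> open internal node _0 (depth 1)
  pos 1: '(' -> open internal node _1 (depth 2)
  pos 4: '(' -> open internal node _2 (depth 3)
  pos 9: '(' -> open internal node _3 (depth 4)
  pos 14: '(' -> open internal node _4 (depth 5)
  pos 20: ')' -> close internal node _4 (now at depth 4)
  pos 21: ')' -> close internal node _3 (now at depth 3)
  pos 22: ')' -> close internal node _2 (now at depth 2)
  pos 25: ')' -> close internal node _1 (now at depth 1)
  pos 28: ')' -> close internal node _0 (now at depth 0)
Total internal nodes: 5
BFS adjacency from root:
  _0: _1 M
  _1: Y _2 U
  _2: Z H _3
  _3: G N _4
  _4: P T S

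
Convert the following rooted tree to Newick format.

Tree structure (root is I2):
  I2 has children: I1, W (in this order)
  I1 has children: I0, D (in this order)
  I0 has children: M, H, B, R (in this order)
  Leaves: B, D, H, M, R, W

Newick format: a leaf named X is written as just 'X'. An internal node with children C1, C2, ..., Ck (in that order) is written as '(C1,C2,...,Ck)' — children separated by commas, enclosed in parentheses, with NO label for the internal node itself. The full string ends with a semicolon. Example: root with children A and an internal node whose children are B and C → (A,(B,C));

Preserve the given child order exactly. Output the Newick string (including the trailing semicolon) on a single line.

Answer: (((M,H,B,R),D),W);

Derivation:
internal I2 with children ['I1', 'W']
  internal I1 with children ['I0', 'D']
    internal I0 with children ['M', 'H', 'B', 'R']
      leaf 'M' → 'M'
      leaf 'H' → 'H'
      leaf 'B' → 'B'
      leaf 'R' → 'R'
    → '(M,H,B,R)'
    leaf 'D' → 'D'
  → '((M,H,B,R),D)'
  leaf 'W' → 'W'
→ '(((M,H,B,R),D),W)'
Final: (((M,H,B,R),D),W);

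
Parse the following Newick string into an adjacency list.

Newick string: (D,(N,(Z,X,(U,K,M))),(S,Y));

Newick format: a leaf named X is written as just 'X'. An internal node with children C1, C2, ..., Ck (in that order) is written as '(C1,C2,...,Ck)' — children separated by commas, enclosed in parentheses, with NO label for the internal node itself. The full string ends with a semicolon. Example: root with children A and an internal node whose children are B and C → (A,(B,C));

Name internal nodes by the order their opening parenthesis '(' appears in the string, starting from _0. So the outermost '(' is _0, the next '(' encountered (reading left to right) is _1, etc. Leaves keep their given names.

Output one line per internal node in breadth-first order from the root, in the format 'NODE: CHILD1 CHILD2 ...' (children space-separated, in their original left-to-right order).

Input: (D,(N,(Z,X,(U,K,M))),(S,Y));
Scanning left-to-right, naming '(' by encounter order:
  pos 0: '(' -> open internal node _0 (depth 1)
  pos 3: '(' -> open internal node _1 (depth 2)
  pos 6: '(' -> open internal node _2 (depth 3)
  pos 11: '(' -> open internal node _3 (depth 4)
  pos 17: ')' -> close internal node _3 (now at depth 3)
  pos 18: ')' -> close internal node _2 (now at depth 2)
  pos 19: ')' -> close internal node _1 (now at depth 1)
  pos 21: '(' -> open internal node _4 (depth 2)
  pos 25: ')' -> close internal node _4 (now at depth 1)
  pos 26: ')' -> close internal node _0 (now at depth 0)
Total internal nodes: 5
BFS adjacency from root:
  _0: D _1 _4
  _1: N _2
  _4: S Y
  _2: Z X _3
  _3: U K M

Answer: _0: D _1 _4
_1: N _2
_4: S Y
_2: Z X _3
_3: U K M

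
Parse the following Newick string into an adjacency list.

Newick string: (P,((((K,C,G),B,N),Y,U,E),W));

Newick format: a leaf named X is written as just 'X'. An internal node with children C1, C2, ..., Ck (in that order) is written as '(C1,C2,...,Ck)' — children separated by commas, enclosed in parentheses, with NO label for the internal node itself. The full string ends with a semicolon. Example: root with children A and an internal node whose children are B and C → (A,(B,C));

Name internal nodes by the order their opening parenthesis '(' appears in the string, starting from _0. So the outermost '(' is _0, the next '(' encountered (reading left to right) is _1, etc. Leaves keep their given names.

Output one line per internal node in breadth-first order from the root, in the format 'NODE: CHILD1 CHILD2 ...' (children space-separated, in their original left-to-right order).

Input: (P,((((K,C,G),B,N),Y,U,E),W));
Scanning left-to-right, naming '(' by encounter order:
  pos 0: '(' -> open internal node _0 (depth 1)
  pos 3: '(' -> open internal node _1 (depth 2)
  pos 4: '(' -> open internal node _2 (depth 3)
  pos 5: '(' -> open internal node _3 (depth 4)
  pos 6: '(' -> open internal node _4 (depth 5)
  pos 12: ')' -> close internal node _4 (now at depth 4)
  pos 17: ')' -> close internal node _3 (now at depth 3)
  pos 24: ')' -> close internal node _2 (now at depth 2)
  pos 27: ')' -> close internal node _1 (now at depth 1)
  pos 28: ')' -> close internal node _0 (now at depth 0)
Total internal nodes: 5
BFS adjacency from root:
  _0: P _1
  _1: _2 W
  _2: _3 Y U E
  _3: _4 B N
  _4: K C G

Answer: _0: P _1
_1: _2 W
_2: _3 Y U E
_3: _4 B N
_4: K C G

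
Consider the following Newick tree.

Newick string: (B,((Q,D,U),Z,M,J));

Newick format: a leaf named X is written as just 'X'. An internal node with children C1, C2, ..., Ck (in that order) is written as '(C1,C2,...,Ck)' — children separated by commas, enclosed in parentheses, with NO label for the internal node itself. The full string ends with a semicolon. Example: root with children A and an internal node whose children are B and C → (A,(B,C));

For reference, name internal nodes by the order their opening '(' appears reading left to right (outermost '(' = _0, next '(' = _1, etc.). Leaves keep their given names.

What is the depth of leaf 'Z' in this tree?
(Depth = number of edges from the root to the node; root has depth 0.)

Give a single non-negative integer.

Newick: (B,((Q,D,U),Z,M,J));
Naming internals by '(' encounter order: outermost '(' = _0, next = _1, ...
Query node: Z
Path from root: _0 -> _1 -> Z
Depth of Z: 2 (number of edges from root)

Answer: 2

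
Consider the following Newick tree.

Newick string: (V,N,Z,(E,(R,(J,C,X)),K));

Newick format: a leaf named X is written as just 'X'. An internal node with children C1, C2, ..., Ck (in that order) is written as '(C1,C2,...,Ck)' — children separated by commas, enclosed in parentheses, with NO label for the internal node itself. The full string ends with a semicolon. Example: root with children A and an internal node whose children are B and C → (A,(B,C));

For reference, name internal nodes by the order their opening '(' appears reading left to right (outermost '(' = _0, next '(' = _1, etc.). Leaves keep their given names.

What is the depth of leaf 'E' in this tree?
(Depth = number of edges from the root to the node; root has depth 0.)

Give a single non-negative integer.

Answer: 2

Derivation:
Newick: (V,N,Z,(E,(R,(J,C,X)),K));
Naming internals by '(' encounter order: outermost '(' = _0, next = _1, ...
Query node: E
Path from root: _0 -> _1 -> E
Depth of E: 2 (number of edges from root)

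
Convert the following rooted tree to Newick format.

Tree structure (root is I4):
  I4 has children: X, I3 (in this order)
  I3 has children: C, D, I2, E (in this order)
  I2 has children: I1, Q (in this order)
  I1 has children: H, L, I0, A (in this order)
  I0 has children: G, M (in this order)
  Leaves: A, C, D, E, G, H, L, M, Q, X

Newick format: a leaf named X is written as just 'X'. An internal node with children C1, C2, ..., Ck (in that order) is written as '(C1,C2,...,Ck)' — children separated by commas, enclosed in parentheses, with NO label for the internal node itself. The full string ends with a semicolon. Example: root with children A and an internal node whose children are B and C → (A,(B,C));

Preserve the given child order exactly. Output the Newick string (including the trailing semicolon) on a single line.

Answer: (X,(C,D,((H,L,(G,M),A),Q),E));

Derivation:
internal I4 with children ['X', 'I3']
  leaf 'X' → 'X'
  internal I3 with children ['C', 'D', 'I2', 'E']
    leaf 'C' → 'C'
    leaf 'D' → 'D'
    internal I2 with children ['I1', 'Q']
      internal I1 with children ['H', 'L', 'I0', 'A']
        leaf 'H' → 'H'
        leaf 'L' → 'L'
        internal I0 with children ['G', 'M']
          leaf 'G' → 'G'
          leaf 'M' → 'M'
        → '(G,M)'
        leaf 'A' → 'A'
      → '(H,L,(G,M),A)'
      leaf 'Q' → 'Q'
    → '((H,L,(G,M),A),Q)'
    leaf 'E' → 'E'
  → '(C,D,((H,L,(G,M),A),Q),E)'
→ '(X,(C,D,((H,L,(G,M),A),Q),E))'
Final: (X,(C,D,((H,L,(G,M),A),Q),E));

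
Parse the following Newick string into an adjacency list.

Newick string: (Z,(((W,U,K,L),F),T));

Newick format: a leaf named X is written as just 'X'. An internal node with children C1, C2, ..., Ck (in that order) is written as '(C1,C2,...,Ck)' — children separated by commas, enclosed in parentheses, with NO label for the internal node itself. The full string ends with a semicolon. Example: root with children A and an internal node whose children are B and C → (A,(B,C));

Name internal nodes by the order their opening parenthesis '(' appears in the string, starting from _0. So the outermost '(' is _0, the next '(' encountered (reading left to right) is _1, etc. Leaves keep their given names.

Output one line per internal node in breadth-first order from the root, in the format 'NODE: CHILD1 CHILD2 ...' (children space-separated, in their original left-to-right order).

Input: (Z,(((W,U,K,L),F),T));
Scanning left-to-right, naming '(' by encounter order:
  pos 0: '(' -> open internal node _0 (depth 1)
  pos 3: '(' -> open internal node _1 (depth 2)
  pos 4: '(' -> open internal node _2 (depth 3)
  pos 5: '(' -> open internal node _3 (depth 4)
  pos 13: ')' -> close internal node _3 (now at depth 3)
  pos 16: ')' -> close internal node _2 (now at depth 2)
  pos 19: ')' -> close internal node _1 (now at depth 1)
  pos 20: ')' -> close internal node _0 (now at depth 0)
Total internal nodes: 4
BFS adjacency from root:
  _0: Z _1
  _1: _2 T
  _2: _3 F
  _3: W U K L

Answer: _0: Z _1
_1: _2 T
_2: _3 F
_3: W U K L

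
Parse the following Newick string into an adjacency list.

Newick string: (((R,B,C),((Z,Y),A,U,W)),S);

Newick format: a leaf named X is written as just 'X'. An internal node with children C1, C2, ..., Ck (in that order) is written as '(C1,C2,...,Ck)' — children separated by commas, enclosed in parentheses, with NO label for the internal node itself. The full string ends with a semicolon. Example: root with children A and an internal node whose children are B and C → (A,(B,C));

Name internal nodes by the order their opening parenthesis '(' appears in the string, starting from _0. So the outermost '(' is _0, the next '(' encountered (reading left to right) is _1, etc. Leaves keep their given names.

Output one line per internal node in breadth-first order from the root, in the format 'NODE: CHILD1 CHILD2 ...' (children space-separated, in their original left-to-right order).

Input: (((R,B,C),((Z,Y),A,U,W)),S);
Scanning left-to-right, naming '(' by encounter order:
  pos 0: '(' -> open internal node _0 (depth 1)
  pos 1: '(' -> open internal node _1 (depth 2)
  pos 2: '(' -> open internal node _2 (depth 3)
  pos 8: ')' -> close internal node _2 (now at depth 2)
  pos 10: '(' -> open internal node _3 (depth 3)
  pos 11: '(' -> open internal node _4 (depth 4)
  pos 15: ')' -> close internal node _4 (now at depth 3)
  pos 22: ')' -> close internal node _3 (now at depth 2)
  pos 23: ')' -> close internal node _1 (now at depth 1)
  pos 26: ')' -> close internal node _0 (now at depth 0)
Total internal nodes: 5
BFS adjacency from root:
  _0: _1 S
  _1: _2 _3
  _2: R B C
  _3: _4 A U W
  _4: Z Y

Answer: _0: _1 S
_1: _2 _3
_2: R B C
_3: _4 A U W
_4: Z Y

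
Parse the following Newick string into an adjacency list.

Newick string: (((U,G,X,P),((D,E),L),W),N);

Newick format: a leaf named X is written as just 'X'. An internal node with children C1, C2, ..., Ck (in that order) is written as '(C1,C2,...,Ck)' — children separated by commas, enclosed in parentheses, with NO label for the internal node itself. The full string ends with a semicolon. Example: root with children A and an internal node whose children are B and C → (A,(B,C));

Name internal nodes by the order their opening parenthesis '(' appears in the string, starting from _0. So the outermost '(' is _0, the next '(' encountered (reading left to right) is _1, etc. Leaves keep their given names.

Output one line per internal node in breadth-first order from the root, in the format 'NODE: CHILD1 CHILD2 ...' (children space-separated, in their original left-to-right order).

Answer: _0: _1 N
_1: _2 _3 W
_2: U G X P
_3: _4 L
_4: D E

Derivation:
Input: (((U,G,X,P),((D,E),L),W),N);
Scanning left-to-right, naming '(' by encounter order:
  pos 0: '(' -> open internal node _0 (depth 1)
  pos 1: '(' -> open internal node _1 (depth 2)
  pos 2: '(' -> open internal node _2 (depth 3)
  pos 10: ')' -> close internal node _2 (now at depth 2)
  pos 12: '(' -> open internal node _3 (depth 3)
  pos 13: '(' -> open internal node _4 (depth 4)
  pos 17: ')' -> close internal node _4 (now at depth 3)
  pos 20: ')' -> close internal node _3 (now at depth 2)
  pos 23: ')' -> close internal node _1 (now at depth 1)
  pos 26: ')' -> close internal node _0 (now at depth 0)
Total internal nodes: 5
BFS adjacency from root:
  _0: _1 N
  _1: _2 _3 W
  _2: U G X P
  _3: _4 L
  _4: D E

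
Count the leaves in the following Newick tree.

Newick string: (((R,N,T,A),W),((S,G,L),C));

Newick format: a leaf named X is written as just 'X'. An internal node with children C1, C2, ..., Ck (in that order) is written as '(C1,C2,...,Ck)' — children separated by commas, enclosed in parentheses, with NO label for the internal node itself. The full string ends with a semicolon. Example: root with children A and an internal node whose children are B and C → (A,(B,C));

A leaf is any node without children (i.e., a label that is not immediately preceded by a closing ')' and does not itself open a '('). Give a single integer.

Newick: (((R,N,T,A),W),((S,G,L),C));
Scan left-to-right; a leaf is any maximal label run not followed by '(':
  pos 3: leaf 'R' → count = 1
  pos 5: leaf 'N' → count = 2
  pos 7: leaf 'T' → count = 3
  pos 9: leaf 'A' → count = 4
  pos 12: leaf 'W' → count = 5
  pos 17: leaf 'S' → count = 6
  pos 19: leaf 'G' → count = 7
  pos 21: leaf 'L' → count = 8
  pos 24: leaf 'C' → count = 9
Total leaves: 9

Answer: 9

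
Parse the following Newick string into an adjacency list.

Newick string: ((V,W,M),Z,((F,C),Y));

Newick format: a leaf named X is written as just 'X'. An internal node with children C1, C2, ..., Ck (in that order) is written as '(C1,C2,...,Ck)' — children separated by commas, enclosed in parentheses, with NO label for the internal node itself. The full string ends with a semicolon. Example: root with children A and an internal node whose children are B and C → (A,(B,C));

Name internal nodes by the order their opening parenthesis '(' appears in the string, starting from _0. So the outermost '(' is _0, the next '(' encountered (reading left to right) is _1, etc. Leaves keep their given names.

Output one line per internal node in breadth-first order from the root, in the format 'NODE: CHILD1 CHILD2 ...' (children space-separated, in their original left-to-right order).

Answer: _0: _1 Z _2
_1: V W M
_2: _3 Y
_3: F C

Derivation:
Input: ((V,W,M),Z,((F,C),Y));
Scanning left-to-right, naming '(' by encounter order:
  pos 0: '(' -> open internal node _0 (depth 1)
  pos 1: '(' -> open internal node _1 (depth 2)
  pos 7: ')' -> close internal node _1 (now at depth 1)
  pos 11: '(' -> open internal node _2 (depth 2)
  pos 12: '(' -> open internal node _3 (depth 3)
  pos 16: ')' -> close internal node _3 (now at depth 2)
  pos 19: ')' -> close internal node _2 (now at depth 1)
  pos 20: ')' -> close internal node _0 (now at depth 0)
Total internal nodes: 4
BFS adjacency from root:
  _0: _1 Z _2
  _1: V W M
  _2: _3 Y
  _3: F C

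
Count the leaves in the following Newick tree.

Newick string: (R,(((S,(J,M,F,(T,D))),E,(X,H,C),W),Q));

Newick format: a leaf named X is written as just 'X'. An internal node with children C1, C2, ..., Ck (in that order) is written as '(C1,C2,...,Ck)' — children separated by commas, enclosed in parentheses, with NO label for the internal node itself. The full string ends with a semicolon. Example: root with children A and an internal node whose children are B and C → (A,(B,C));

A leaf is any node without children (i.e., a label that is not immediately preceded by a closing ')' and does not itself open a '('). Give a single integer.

Answer: 13

Derivation:
Newick: (R,(((S,(J,M,F,(T,D))),E,(X,H,C),W),Q));
Scan left-to-right; a leaf is any maximal label run not followed by '(':
  pos 1: leaf 'R' → count = 1
  pos 6: leaf 'S' → count = 2
  pos 9: leaf 'J' → count = 3
  pos 11: leaf 'M' → count = 4
  pos 13: leaf 'F' → count = 5
  pos 16: leaf 'T' → count = 6
  pos 18: leaf 'D' → count = 7
  pos 23: leaf 'E' → count = 8
  pos 26: leaf 'X' → count = 9
  pos 28: leaf 'H' → count = 10
  pos 30: leaf 'C' → count = 11
  pos 33: leaf 'W' → count = 12
  pos 36: leaf 'Q' → count = 13
Total leaves: 13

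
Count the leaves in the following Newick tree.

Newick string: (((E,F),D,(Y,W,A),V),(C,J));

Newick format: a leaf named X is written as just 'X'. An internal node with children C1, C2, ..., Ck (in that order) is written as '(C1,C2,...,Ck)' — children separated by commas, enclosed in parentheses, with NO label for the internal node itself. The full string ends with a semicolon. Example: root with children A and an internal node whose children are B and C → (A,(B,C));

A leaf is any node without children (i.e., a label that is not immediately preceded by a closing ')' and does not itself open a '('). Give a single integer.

Answer: 9

Derivation:
Newick: (((E,F),D,(Y,W,A),V),(C,J));
Scan left-to-right; a leaf is any maximal label run not followed by '(':
  pos 3: leaf 'E' → count = 1
  pos 5: leaf 'F' → count = 2
  pos 8: leaf 'D' → count = 3
  pos 11: leaf 'Y' → count = 4
  pos 13: leaf 'W' → count = 5
  pos 15: leaf 'A' → count = 6
  pos 18: leaf 'V' → count = 7
  pos 22: leaf 'C' → count = 8
  pos 24: leaf 'J' → count = 9
Total leaves: 9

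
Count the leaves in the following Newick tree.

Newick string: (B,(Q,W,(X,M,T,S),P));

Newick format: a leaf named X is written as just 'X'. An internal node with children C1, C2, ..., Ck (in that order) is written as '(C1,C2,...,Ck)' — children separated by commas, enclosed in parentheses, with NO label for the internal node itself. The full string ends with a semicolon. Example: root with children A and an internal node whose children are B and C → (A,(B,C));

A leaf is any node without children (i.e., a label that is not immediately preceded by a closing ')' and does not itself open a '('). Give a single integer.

Answer: 8

Derivation:
Newick: (B,(Q,W,(X,M,T,S),P));
Scan left-to-right; a leaf is any maximal label run not followed by '(':
  pos 1: leaf 'B' → count = 1
  pos 4: leaf 'Q' → count = 2
  pos 6: leaf 'W' → count = 3
  pos 9: leaf 'X' → count = 4
  pos 11: leaf 'M' → count = 5
  pos 13: leaf 'T' → count = 6
  pos 15: leaf 'S' → count = 7
  pos 18: leaf 'P' → count = 8
Total leaves: 8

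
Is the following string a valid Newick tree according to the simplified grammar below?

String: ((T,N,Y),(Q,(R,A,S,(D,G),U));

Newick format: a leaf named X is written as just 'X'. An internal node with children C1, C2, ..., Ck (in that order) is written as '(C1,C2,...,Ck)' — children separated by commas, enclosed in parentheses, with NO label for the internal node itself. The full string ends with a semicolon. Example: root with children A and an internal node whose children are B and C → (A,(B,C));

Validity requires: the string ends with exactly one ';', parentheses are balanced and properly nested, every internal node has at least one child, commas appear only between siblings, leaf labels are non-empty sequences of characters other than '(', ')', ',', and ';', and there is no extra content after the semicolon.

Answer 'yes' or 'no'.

Answer: no

Derivation:
Input: ((T,N,Y),(Q,(R,A,S,(D,G),U));
Paren balance: 5 '(' vs 4 ')' MISMATCH
Ends with single ';': True
Full parse: FAILS (expected , or ) at pos 28)
Valid: False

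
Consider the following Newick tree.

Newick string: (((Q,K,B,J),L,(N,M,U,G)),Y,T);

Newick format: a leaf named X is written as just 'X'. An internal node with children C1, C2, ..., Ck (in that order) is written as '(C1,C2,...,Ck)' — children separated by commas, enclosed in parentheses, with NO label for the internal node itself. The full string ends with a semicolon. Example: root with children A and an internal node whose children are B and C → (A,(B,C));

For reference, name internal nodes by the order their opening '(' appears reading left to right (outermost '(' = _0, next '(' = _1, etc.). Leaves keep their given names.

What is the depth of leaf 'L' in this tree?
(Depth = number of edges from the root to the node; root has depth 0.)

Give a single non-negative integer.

Answer: 2

Derivation:
Newick: (((Q,K,B,J),L,(N,M,U,G)),Y,T);
Naming internals by '(' encounter order: outermost '(' = _0, next = _1, ...
Query node: L
Path from root: _0 -> _1 -> L
Depth of L: 2 (number of edges from root)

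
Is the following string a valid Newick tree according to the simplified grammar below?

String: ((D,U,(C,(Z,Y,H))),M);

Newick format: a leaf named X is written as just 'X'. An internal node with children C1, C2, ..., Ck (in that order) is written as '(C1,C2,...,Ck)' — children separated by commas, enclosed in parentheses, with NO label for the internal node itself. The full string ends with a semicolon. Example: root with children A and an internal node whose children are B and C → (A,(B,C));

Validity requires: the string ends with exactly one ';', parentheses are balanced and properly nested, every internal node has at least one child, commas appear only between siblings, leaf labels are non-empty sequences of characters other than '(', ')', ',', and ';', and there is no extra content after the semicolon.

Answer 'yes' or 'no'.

Answer: yes

Derivation:
Input: ((D,U,(C,(Z,Y,H))),M);
Paren balance: 4 '(' vs 4 ')' OK
Ends with single ';': True
Full parse: OK
Valid: True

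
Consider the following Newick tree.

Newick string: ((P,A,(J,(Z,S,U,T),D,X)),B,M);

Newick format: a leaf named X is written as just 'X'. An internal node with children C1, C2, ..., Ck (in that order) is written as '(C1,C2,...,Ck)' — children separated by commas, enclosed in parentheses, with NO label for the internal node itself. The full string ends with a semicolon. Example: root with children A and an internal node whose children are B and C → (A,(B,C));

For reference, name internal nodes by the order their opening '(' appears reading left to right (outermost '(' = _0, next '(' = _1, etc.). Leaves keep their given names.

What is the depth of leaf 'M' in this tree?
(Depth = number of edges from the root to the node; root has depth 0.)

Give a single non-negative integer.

Newick: ((P,A,(J,(Z,S,U,T),D,X)),B,M);
Naming internals by '(' encounter order: outermost '(' = _0, next = _1, ...
Query node: M
Path from root: _0 -> M
Depth of M: 1 (number of edges from root)

Answer: 1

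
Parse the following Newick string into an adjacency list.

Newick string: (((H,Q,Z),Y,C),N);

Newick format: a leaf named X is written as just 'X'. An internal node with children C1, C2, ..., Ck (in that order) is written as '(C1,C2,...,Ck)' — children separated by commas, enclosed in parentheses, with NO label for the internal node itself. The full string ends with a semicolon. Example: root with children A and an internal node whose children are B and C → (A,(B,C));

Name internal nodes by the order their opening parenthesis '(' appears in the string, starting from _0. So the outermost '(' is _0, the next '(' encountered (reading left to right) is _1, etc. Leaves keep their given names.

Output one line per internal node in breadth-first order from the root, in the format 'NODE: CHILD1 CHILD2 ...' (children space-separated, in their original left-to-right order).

Input: (((H,Q,Z),Y,C),N);
Scanning left-to-right, naming '(' by encounter order:
  pos 0: '(' -> open internal node _0 (depth 1)
  pos 1: '(' -> open internal node _1 (depth 2)
  pos 2: '(' -> open internal node _2 (depth 3)
  pos 8: ')' -> close internal node _2 (now at depth 2)
  pos 13: ')' -> close internal node _1 (now at depth 1)
  pos 16: ')' -> close internal node _0 (now at depth 0)
Total internal nodes: 3
BFS adjacency from root:
  _0: _1 N
  _1: _2 Y C
  _2: H Q Z

Answer: _0: _1 N
_1: _2 Y C
_2: H Q Z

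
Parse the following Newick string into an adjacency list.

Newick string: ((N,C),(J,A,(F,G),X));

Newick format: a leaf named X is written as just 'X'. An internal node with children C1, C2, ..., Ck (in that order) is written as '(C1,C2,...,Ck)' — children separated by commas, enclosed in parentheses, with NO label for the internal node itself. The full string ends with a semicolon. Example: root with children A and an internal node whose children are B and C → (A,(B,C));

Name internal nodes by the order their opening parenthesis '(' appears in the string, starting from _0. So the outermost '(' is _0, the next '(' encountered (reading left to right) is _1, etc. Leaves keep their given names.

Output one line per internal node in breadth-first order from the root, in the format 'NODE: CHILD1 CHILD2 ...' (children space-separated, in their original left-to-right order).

Input: ((N,C),(J,A,(F,G),X));
Scanning left-to-right, naming '(' by encounter order:
  pos 0: '(' -> open internal node _0 (depth 1)
  pos 1: '(' -> open internal node _1 (depth 2)
  pos 5: ')' -> close internal node _1 (now at depth 1)
  pos 7: '(' -> open internal node _2 (depth 2)
  pos 12: '(' -> open internal node _3 (depth 3)
  pos 16: ')' -> close internal node _3 (now at depth 2)
  pos 19: ')' -> close internal node _2 (now at depth 1)
  pos 20: ')' -> close internal node _0 (now at depth 0)
Total internal nodes: 4
BFS adjacency from root:
  _0: _1 _2
  _1: N C
  _2: J A _3 X
  _3: F G

Answer: _0: _1 _2
_1: N C
_2: J A _3 X
_3: F G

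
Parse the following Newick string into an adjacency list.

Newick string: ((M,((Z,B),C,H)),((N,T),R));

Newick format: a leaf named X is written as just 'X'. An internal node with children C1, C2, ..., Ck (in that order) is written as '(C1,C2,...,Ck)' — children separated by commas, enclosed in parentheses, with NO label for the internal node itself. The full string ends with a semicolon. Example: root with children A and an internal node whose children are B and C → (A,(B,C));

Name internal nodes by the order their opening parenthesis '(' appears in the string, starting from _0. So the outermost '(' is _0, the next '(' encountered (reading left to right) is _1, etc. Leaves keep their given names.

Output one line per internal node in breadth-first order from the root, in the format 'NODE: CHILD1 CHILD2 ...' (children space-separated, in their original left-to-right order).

Answer: _0: _1 _4
_1: M _2
_4: _5 R
_2: _3 C H
_5: N T
_3: Z B

Derivation:
Input: ((M,((Z,B),C,H)),((N,T),R));
Scanning left-to-right, naming '(' by encounter order:
  pos 0: '(' -> open internal node _0 (depth 1)
  pos 1: '(' -> open internal node _1 (depth 2)
  pos 4: '(' -> open internal node _2 (depth 3)
  pos 5: '(' -> open internal node _3 (depth 4)
  pos 9: ')' -> close internal node _3 (now at depth 3)
  pos 14: ')' -> close internal node _2 (now at depth 2)
  pos 15: ')' -> close internal node _1 (now at depth 1)
  pos 17: '(' -> open internal node _4 (depth 2)
  pos 18: '(' -> open internal node _5 (depth 3)
  pos 22: ')' -> close internal node _5 (now at depth 2)
  pos 25: ')' -> close internal node _4 (now at depth 1)
  pos 26: ')' -> close internal node _0 (now at depth 0)
Total internal nodes: 6
BFS adjacency from root:
  _0: _1 _4
  _1: M _2
  _4: _5 R
  _2: _3 C H
  _5: N T
  _3: Z B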